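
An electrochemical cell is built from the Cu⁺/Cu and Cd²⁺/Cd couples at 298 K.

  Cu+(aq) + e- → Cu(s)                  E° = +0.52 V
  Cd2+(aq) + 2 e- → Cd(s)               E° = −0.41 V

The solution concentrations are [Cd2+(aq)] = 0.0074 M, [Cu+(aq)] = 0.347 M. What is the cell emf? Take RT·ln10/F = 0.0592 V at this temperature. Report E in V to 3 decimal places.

Since E°(Cu⁺/Cu) > E°(Cd²⁺/Cd), Cu⁺/Cu serves as the cathode.
E°cell = +0.52 − (−0.41) = +0.93 V, with n = 2 electrons transferred.
Balancing gives 2 Cu+(aq) + Cd(s) → 2 Cu(s) + Cd2+(aq); hence Q = [Cd2+(aq)] / [Cu+(aq)]^2 = 0.0615 (log Q = −1.211).
By the Nernst equation, E = +0.93 − (0.0592/2)·(−1.211) = +0.966 V.

+0.966 V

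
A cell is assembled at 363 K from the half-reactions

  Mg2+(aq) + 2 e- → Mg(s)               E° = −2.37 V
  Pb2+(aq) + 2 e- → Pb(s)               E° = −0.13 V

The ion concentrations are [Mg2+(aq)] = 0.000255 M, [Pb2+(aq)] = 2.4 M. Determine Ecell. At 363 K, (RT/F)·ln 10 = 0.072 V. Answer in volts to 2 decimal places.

+2.38 V

Pb²⁺/Pb is reduced (cathode, E° = −0.13 V) and Mg²⁺/Mg is oxidized (anode).
The standard potential is −0.13 − (−2.37) = +2.24 V and the balanced reaction transfers n = 2 electrons.
Balancing gives Pb2+(aq) + Mg(s) → Pb(s) + Mg2+(aq); hence Q = [Mg2+(aq)] / [Pb2+(aq)] = 0.000106 (log Q = −3.974).
By the Nernst equation, E = +2.24 − (0.072/2)·(−3.974) = +2.38 V.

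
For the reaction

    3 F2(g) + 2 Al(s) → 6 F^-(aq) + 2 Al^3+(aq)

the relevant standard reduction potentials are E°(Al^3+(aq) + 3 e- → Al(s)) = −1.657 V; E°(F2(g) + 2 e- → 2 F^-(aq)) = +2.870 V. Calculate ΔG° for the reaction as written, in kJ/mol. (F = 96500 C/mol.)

In the reaction as written F2(g) is reduced, so the F₂/F⁻ couple is the cathode and Al³⁺/Al is the anode.
E°cell = +2.870 − (−1.657) = +4.527 V; balancing electrons gives n = 6.
ΔG° = −nFE°cell = −(6)(96500)(+4.527) J/mol = −2621 kJ/mol.

−2621 kJ/mol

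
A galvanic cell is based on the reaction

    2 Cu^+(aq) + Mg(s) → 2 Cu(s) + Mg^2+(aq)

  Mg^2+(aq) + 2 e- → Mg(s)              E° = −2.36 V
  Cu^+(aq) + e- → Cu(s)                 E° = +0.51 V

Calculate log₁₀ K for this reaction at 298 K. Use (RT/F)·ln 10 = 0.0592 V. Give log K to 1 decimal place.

log K = 97.0

The Cu⁺/Cu couple is reduced (cathode); E°cell = +0.51 − (−2.36) = +2.87 V with n = 2.
At equilibrium E = 0, so log K = nE°cell / 0.0592 = (2)(+2.87) / 0.0592 = 97.0.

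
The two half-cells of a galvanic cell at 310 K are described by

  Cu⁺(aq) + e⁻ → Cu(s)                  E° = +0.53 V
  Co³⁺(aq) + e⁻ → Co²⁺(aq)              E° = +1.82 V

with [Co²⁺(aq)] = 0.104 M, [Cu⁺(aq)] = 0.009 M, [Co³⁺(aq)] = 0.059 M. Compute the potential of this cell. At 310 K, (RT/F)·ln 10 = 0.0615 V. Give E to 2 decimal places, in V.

The Co³⁺/Co²⁺ couple has the more positive E°, so it is the cathode; Cu⁺/Cu is the anode.
E°cell = E°cat − E°an = +1.82 − (+0.53) = +1.29 V; n = 1.
For the overall reaction Co³⁺(aq) + Cu(s) → Co²⁺(aq) + Cu⁺(aq), Q = ([Co²⁺(aq)]·[Cu⁺(aq)]) / [Co³⁺(aq)] = 0.0159, giving log Q = −1.800.
E = E° − (0.0615/n)·log Q = +1.29 − (0.0615/1)(−1.800) = +1.40 V.

+1.40 V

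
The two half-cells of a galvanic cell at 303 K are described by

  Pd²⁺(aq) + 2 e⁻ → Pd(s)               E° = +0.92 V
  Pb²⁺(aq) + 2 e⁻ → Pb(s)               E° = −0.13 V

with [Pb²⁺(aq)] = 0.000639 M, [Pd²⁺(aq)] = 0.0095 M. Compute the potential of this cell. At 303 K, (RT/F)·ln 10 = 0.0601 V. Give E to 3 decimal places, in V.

The Pd²⁺/Pd couple has the more positive E°, so it is the cathode; Pb²⁺/Pb is the anode.
E°cell = E°cat − E°an = +0.92 − (−0.13) = +1.05 V; n = 2.
The balanced reaction is Pd²⁺(aq) + Pb(s) → Pd(s) + Pb²⁺(aq), so Q = [Pb²⁺(aq)] / [Pd²⁺(aq)] = 0.0673 and log Q = −1.172.
By the Nernst equation, E = +1.05 − (0.0601/2)·(−1.172) = +1.085 V.

+1.085 V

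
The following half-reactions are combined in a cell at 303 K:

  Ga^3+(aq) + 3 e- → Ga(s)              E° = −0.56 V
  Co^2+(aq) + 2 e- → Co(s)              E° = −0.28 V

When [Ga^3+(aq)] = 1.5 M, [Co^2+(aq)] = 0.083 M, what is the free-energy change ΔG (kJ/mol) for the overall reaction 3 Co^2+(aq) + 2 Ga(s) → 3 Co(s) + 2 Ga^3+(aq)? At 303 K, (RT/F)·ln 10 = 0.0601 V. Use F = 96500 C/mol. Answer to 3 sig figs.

−141 kJ/mol

E°cell = −0.28 − (−0.56) = +0.28 V; the balanced reaction transfers n = 6 electrons.
Q = [Ga^3+(aq)]^2 / [Co^2+(aq)]^3 = 3.94×10^3, so log Q = 3.595 and E = +0.28 − (0.0601/6)(3.595) = +0.2440 V.
Finally ΔG = −nFE = −(6)(96500 C/mol)(+0.2440 V) = −141 kJ/mol.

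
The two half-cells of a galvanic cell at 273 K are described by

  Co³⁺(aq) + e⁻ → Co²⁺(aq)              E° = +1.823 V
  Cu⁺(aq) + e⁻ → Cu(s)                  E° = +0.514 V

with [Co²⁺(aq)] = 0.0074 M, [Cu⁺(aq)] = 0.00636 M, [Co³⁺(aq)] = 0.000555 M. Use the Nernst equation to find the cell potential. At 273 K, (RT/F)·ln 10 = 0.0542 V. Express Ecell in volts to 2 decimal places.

+1.37 V

Since E°(Co³⁺/Co²⁺) > E°(Cu⁺/Cu), Co³⁺/Co²⁺ serves as the cathode.
E°cell = +1.823 − (+0.514) = +1.309 V, with n = 1 electron transferred.
For the overall reaction Co³⁺(aq) + Cu(s) → Co²⁺(aq) + Cu⁺(aq), Q = ([Co²⁺(aq)]·[Cu⁺(aq)]) / [Co³⁺(aq)] = 0.0848, giving log Q = −1.072.
E = E° − (0.0542/n)·log Q = +1.309 − (0.0542/1)(−1.072) = +1.37 V.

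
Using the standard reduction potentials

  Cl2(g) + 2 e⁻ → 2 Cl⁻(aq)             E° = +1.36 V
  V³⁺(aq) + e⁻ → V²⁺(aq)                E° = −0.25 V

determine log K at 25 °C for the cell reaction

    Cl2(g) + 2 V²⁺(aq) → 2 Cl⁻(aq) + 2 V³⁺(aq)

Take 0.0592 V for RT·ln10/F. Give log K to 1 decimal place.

log K = 54.4

The Cl₂/Cl⁻ couple is reduced (cathode); E°cell = +1.36 − (−0.25) = +1.61 V with n = 2.
At equilibrium E = 0, so log K = nE°cell / 0.0592 = (2)(+1.61) / 0.0592 = 54.4.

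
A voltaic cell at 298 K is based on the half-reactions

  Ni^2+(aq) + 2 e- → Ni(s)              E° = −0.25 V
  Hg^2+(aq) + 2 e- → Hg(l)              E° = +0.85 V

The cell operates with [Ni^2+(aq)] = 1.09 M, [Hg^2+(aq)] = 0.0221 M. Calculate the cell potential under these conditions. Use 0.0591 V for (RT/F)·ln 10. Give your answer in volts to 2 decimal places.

+1.05 V

Hg²⁺/Hg is reduced (cathode, E° = +0.85 V) and Ni²⁺/Ni is oxidized (anode).
E°cell = E°cat − E°an = +0.85 − (−0.25) = +1.10 V; n = 2.
Balancing gives Hg^2+(aq) + Ni(s) → Hg(l) + Ni^2+(aq); hence Q = [Ni^2+(aq)] / [Hg^2+(aq)] = 49.3 (log Q = 1.693).
E = E° − (0.0591/n)·log Q = +1.10 − (0.0591/2)(1.693) = +1.05 V.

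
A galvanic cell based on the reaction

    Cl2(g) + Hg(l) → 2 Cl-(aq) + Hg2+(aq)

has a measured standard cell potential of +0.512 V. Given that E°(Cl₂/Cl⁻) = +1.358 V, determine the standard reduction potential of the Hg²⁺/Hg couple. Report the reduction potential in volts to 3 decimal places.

In the reaction as written the Cl₂/Cl⁻ couple is reduced (cathode) and Hg²⁺/Hg is oxidized (anode), so E°cell = E°(Cl₂/Cl⁻) − E°(Hg²⁺/Hg).
E°(Hg²⁺/Hg) = E°(cathode) − E°cell = +1.358 − (+0.512) = +0.846 V.

+0.846 V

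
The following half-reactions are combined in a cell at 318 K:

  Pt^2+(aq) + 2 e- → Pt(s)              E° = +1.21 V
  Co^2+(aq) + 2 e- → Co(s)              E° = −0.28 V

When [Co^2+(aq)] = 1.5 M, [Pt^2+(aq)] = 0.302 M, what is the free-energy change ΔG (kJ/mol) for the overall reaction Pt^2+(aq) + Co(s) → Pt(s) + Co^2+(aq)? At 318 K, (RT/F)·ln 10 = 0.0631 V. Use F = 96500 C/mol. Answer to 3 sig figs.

−283 kJ/mol

The standard cell potential is +1.21 − (−0.28) = +1.49 V, with n = 2 electrons in the balanced equation.
Q = [Co^2+(aq)] / [Pt^2+(aq)] = 4.97, so log Q = 0.696 and E = +1.49 − (0.0631/2)(0.696) = +1.4680 V.
Then ΔG = −nFE = −2 × 96500 × +1.4680 J/mol = −283 kJ/mol.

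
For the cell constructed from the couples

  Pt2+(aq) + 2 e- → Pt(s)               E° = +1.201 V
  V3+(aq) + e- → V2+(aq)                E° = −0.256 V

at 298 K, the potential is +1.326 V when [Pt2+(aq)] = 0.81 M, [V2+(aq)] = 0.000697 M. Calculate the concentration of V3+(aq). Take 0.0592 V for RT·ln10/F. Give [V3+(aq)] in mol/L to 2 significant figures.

The Pt²⁺/Pt couple has the larger reduction potential, so it is the cathode: E°cell = +1.201 − (−0.256) = +1.457 V and n = 2.
Since E = E° − (0.0592/n)·log Q, log Q = n(E° − E)/0.0592 = 4.426.
For Pt2+(aq) + 2 V2+(aq) → Pt(s) + 2 V3+(aq), the reaction quotient is Q = [V3+(aq)]^2 / ([Pt2+(aq)]·[V2+(aq)]^2).
Solving for the unknown gives log [V3+(aq)] = −0.990, so [V3+(aq)] ≈ 0.10 M.

0.10 M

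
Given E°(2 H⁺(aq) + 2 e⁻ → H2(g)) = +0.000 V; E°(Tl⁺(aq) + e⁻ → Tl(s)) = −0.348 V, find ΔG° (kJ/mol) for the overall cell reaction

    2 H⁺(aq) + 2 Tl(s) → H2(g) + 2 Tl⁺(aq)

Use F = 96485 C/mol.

−67.2 kJ/mol

In the reaction as written H⁺(aq) is reduced, so the 2H⁺/H₂ couple is the cathode and Tl⁺/Tl is the anode.
E°cell = +0.000 − (−0.348) = +0.348 V; balancing electrons gives n = 2.
ΔG° = −nFE°cell = −(2)(96485)(+0.348) J/mol = −67.2 kJ/mol.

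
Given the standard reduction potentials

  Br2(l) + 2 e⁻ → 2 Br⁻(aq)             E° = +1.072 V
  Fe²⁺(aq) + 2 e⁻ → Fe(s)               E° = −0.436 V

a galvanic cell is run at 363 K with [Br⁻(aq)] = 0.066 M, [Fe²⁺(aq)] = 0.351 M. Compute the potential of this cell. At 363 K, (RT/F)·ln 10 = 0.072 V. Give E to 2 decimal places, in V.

+1.61 V

Br₂/Br⁻ is reduced (cathode, E° = +1.072 V) and Fe²⁺/Fe is oxidized (anode).
E°cell = E°cat − E°an = +1.072 − (−0.436) = +1.508 V; n = 2.
Balancing gives Br2(l) + Fe(s) → 2 Br⁻(aq) + Fe²⁺(aq); hence Q = [Br⁻(aq)]^2·[Fe²⁺(aq)] = 0.00153 (log Q = −2.816).
Applying E = E° − (RT ln10/nF)·log Q gives +1.508 − (0.072/2)(−2.816) = +1.61 V.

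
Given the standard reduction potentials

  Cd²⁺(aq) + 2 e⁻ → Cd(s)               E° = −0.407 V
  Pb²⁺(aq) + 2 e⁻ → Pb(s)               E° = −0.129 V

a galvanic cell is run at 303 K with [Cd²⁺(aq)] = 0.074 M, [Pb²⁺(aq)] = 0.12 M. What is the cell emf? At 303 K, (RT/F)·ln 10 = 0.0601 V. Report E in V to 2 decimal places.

Since E°(Pb²⁺/Pb) > E°(Cd²⁺/Cd), Pb²⁺/Pb serves as the cathode.
The standard potential is −0.129 − (−0.407) = +0.278 V and the balanced reaction transfers n = 2 electrons.
Balancing gives Pb²⁺(aq) + Cd(s) → Pb(s) + Cd²⁺(aq); hence Q = [Cd²⁺(aq)] / [Pb²⁺(aq)] = 0.617 (log Q = −0.210).
E = E° − (0.0601/n)·log Q = +0.278 − (0.0601/2)(−0.210) = +0.28 V.

+0.28 V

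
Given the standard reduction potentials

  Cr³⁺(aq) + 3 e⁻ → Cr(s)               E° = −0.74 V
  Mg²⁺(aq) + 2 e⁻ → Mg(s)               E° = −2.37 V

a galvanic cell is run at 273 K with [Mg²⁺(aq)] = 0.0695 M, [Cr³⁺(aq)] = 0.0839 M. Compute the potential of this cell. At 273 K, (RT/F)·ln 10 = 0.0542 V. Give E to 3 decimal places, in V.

+1.642 V

Cr³⁺/Cr is reduced (cathode, E° = −0.74 V) and Mg²⁺/Mg is oxidized (anode).
E°cell = E°cat − E°an = −0.74 − (−2.37) = +1.63 V; n = 6.
Balancing gives 2 Cr³⁺(aq) + 3 Mg(s) → 2 Cr(s) + 3 Mg²⁺(aq); hence Q = [Mg²⁺(aq)]^3 / [Cr³⁺(aq)]^2 = 0.0477 (log Q = −1.322).
E = E° − (0.0542/n)·log Q = +1.63 − (0.0542/6)(−1.322) = +1.642 V.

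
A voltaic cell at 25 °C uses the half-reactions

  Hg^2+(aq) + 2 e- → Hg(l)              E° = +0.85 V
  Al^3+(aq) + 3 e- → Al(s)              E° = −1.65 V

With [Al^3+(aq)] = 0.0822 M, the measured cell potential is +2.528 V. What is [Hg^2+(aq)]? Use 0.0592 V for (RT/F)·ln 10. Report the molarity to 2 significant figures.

1.7 M

Hg²⁺/Hg is the cathode (higher E°); E°cell = +0.85 − (−1.65) = +2.50 V with n = 6.
Since E = E° − (0.0592/n)·log Q, log Q = n(E° − E)/0.0592 = −2.838.
For 3 Hg^2+(aq) + 2 Al(s) → 3 Hg(l) + 2 Al^3+(aq), the reaction quotient is Q = [Al^3+(aq)]^2 / [Hg^2+(aq)]^3.
Substituting the known concentrations and solving, log [Hg^2+(aq)] = 0.223 and [Hg^2+(aq)] = 1.7 M.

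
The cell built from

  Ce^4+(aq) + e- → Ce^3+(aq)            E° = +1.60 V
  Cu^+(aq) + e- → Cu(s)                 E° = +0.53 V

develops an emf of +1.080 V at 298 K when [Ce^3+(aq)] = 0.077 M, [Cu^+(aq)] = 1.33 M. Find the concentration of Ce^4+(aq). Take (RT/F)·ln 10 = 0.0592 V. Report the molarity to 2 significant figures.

The Ce⁴⁺/Ce³⁺ couple has the larger reduction potential, so it is the cathode: E°cell = +1.60 − (+0.53) = +1.07 V and n = 1.
Since E = E° − (0.0592/n)·log Q, log Q = n(E° − E)/0.0592 = −0.169.
For Ce^4+(aq) + Cu(s) → Ce^3+(aq) + Cu^+(aq), the reaction quotient is Q = ([Ce^3+(aq)]·[Cu^+(aq)]) / [Ce^4+(aq)].
Isolating [Ce^4+(aq)] in Q = 10^{−0.169} yields log [Ce^4+(aq)] = −0.821, i.e. 0.15 M.

0.15 M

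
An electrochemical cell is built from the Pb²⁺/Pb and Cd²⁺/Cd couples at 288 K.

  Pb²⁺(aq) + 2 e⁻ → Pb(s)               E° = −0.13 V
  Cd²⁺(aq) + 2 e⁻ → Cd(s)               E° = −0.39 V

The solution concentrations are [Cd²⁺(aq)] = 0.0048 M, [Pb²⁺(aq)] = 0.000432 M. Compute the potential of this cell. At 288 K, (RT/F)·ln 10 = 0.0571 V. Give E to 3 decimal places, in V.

The Pb²⁺/Pb couple has the more positive E°, so it is the cathode; Cd²⁺/Cd is the anode.
The standard potential is −0.13 − (−0.39) = +0.26 V and the balanced reaction transfers n = 2 electrons.
The balanced reaction is Pb²⁺(aq) + Cd(s) → Pb(s) + Cd²⁺(aq), so Q = [Cd²⁺(aq)] / [Pb²⁺(aq)] = 11.1 and log Q = 1.046.
By the Nernst equation, E = +0.26 − (0.0571/2)·(1.046) = +0.230 V.

+0.230 V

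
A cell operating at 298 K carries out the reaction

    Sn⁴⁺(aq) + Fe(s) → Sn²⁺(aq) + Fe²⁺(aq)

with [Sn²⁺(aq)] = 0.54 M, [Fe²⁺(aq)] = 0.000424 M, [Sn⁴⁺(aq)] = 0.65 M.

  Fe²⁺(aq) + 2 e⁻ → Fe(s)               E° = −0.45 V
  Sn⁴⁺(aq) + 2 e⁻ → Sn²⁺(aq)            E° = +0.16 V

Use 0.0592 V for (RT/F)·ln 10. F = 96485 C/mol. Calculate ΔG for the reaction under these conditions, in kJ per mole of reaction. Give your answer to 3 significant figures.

E°cell = +0.16 − (−0.45) = +0.61 V; the balanced reaction transfers n = 2 electrons.
The reaction quotient is ([Sn²⁺(aq)]·[Fe²⁺(aq)]) / [Sn⁴⁺(aq)] = 0.000352; by Nernst, E = +0.61 − (0.0592/2)(−3.453) = +0.7122 V.
Finally ΔG = −nFE = −(2)(96485 C/mol)(+0.7122 V) = −137 kJ/mol.

−137 kJ/mol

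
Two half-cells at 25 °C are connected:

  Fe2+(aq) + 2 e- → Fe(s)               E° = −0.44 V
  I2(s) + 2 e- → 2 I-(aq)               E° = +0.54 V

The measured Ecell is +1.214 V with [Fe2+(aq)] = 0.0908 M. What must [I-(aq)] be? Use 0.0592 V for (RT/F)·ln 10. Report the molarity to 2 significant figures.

With I₂/I⁻ at the cathode and Fe²⁺/Fe at the anode, E°cell = +0.54 − (−0.44) = +0.98 V (n = 2).
Since E = E° − (0.0592/n)·log Q, log Q = n(E° − E)/0.0592 = −7.905.
The balanced reaction is I2(s) + Fe(s) → 2 I-(aq) + Fe2+(aq), so Q = [I-(aq)]^2·[Fe2+(aq)].
Substituting the known concentrations and solving, log [I-(aq)] = −3.432 and [I-(aq)] = 0.00037 M.

0.00037 M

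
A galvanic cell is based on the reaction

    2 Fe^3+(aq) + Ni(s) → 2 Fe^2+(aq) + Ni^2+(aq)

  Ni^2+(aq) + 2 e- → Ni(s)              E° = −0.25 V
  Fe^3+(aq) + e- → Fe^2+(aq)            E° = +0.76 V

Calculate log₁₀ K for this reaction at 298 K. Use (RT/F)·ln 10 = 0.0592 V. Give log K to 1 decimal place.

log K = 34.1

The Fe³⁺/Fe²⁺ couple is reduced (cathode); E°cell = +0.76 − (−0.25) = +1.01 V with n = 2.
At equilibrium E = 0, so log K = nE°cell / 0.0592 = (2)(+1.01) / 0.0592 = 34.1.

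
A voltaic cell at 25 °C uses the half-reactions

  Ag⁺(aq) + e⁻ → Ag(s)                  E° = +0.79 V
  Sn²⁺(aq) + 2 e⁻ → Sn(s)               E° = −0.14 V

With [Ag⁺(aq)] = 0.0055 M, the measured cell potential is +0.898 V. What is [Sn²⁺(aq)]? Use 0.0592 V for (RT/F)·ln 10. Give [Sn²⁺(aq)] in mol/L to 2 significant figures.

The Ag⁺/Ag couple has the larger reduction potential, so it is the cathode: E°cell = +0.79 − (−0.14) = +0.93 V and n = 2.
Since E = E° − (0.0592/n)·log Q, log Q = n(E° − E)/0.0592 = 1.081.
Balancing electrons gives 2 Ag⁺(aq) + Sn(s) → 2 Ag(s) + Sn²⁺(aq); thus Q = [Sn²⁺(aq)] / [Ag⁺(aq)]^2.
Solving for the unknown gives log [Sn²⁺(aq)] = −3.438, so [Sn²⁺(aq)] ≈ 0.00036 M.

0.00036 M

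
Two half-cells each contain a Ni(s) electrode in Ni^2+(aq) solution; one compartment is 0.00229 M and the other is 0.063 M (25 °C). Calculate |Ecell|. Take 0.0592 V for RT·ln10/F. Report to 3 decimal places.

For a concentration cell E°cell = 0, since both electrodes use the same couple.
The compartment with the higher Ni^2+(aq) concentration (0.063 M) acts as the cathode; ions are reduced there and produced at the dilute (0.00229 M) anode.
With n = 2, Ecell = −(0.0592/2)·log([dilute]/[conc]) = −(0.0592/2)·log(0.00229/0.063) = +0.043 V.

0.043 V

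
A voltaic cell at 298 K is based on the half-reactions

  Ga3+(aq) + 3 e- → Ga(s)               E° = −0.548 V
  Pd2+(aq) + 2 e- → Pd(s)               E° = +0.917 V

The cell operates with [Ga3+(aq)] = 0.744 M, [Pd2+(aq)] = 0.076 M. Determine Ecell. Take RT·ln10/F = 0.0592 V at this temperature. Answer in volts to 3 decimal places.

+1.434 V

Pd²⁺/Pd is reduced (cathode, E° = +0.917 V) and Ga³⁺/Ga is oxidized (anode).
The standard potential is +0.917 − (−0.548) = +1.465 V and the balanced reaction transfers n = 6 electrons.
Balancing gives 3 Pd2+(aq) + 2 Ga(s) → 3 Pd(s) + 2 Ga3+(aq); hence Q = [Ga3+(aq)]^2 / [Pd2+(aq)]^3 = 1.26×10^3 (log Q = 3.101).
Applying E = E° − (RT ln10/nF)·log Q gives +1.465 − (0.0592/6)(3.101) = +1.434 V.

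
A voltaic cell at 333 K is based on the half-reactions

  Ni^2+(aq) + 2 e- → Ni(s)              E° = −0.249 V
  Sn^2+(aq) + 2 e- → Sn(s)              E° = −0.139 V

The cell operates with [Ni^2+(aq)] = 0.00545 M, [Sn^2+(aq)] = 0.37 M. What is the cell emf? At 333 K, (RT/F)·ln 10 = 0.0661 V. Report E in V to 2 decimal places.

+0.17 V

Since E°(Sn²⁺/Sn) > E°(Ni²⁺/Ni), Sn²⁺/Sn serves as the cathode.
E°cell = −0.139 − (−0.249) = +0.110 V, with n = 2 electrons transferred.
The balanced reaction is Sn^2+(aq) + Ni(s) → Sn(s) + Ni^2+(aq), so Q = [Ni^2+(aq)] / [Sn^2+(aq)] = 0.0147 and log Q = −1.832.
Applying E = E° − (RT ln10/nF)·log Q gives +0.110 − (0.0661/2)(−1.832) = +0.17 V.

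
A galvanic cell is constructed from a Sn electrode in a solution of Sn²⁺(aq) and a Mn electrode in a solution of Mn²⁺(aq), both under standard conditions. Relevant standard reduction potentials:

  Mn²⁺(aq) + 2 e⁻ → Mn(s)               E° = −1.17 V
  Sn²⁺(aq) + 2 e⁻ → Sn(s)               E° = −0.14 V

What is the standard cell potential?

Of the two couples in this cell, the one with the more positive reduction potential is reduced at the cathode: here that is Sn²⁺/Sn (−0.14 V); Mn²⁺/Mn (−1.17 V) is the anode.
E°cell = E°(cathode) − E°(anode) = −0.14 − (−1.17) = +1.03 V.

+1.03 V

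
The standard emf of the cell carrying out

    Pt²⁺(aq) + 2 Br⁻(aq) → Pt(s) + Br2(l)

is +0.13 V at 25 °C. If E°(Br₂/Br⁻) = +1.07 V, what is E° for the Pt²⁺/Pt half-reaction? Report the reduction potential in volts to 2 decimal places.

+1.20 V

In the reaction as written the Pt²⁺/Pt couple is reduced (cathode) and Br₂/Br⁻ is oxidized (anode), so E°cell = E°(Pt²⁺/Pt) − E°(Br₂/Br⁻).
E°(Pt²⁺/Pt) = E°cell + E°(anode) = +0.13 + (+1.07) = +1.20 V.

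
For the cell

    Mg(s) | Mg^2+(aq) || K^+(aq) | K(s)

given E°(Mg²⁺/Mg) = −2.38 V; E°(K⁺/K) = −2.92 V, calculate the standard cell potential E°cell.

−0.54 V

By convention the left-hand electrode in cell notation is the anode (oxidation) and the right-hand electrode is the cathode (reduction).
E°cell = E°(right) − E°(left) = −2.92 − (−2.38) = −0.54 V.
The negative sign shows that, as written, the cell would require an external voltage to drive the reaction.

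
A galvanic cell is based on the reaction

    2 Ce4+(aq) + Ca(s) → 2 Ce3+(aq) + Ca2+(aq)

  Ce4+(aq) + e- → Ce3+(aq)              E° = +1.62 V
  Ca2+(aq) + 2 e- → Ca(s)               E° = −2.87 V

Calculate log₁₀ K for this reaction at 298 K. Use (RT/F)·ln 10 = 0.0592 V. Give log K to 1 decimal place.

The Ce⁴⁺/Ce³⁺ couple is reduced (cathode); E°cell = +1.62 − (−2.87) = +4.49 V with n = 2.
At equilibrium E = 0, so log K = nE°cell / 0.0592 = (2)(+4.49) / 0.0592 = 151.7.

log K = 151.7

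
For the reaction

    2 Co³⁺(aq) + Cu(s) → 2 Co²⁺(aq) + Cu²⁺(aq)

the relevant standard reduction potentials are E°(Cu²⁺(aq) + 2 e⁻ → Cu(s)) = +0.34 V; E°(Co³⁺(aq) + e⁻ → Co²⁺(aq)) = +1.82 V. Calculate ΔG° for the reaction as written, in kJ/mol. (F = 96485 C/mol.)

−286 kJ/mol

In the reaction as written Co³⁺(aq) is reduced, so the Co³⁺/Co²⁺ couple is the cathode and Cu²⁺/Cu is the anode.
E°cell = +1.82 − (+0.34) = +1.48 V; balancing electrons gives n = 2.
ΔG° = −nFE°cell = −(2)(96485)(+1.48) J/mol = −286 kJ/mol.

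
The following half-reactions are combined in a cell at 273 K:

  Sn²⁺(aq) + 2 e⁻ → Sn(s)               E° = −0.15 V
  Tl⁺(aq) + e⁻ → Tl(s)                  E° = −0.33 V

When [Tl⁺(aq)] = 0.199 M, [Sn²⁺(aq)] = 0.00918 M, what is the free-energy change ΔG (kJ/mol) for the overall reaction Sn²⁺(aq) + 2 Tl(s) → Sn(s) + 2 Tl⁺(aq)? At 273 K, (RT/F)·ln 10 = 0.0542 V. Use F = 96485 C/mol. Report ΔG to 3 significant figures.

With Sn²⁺/Sn reduced at the cathode, E°cell = −0.15 − (−0.33) = +0.18 V and n = 2.
The reaction quotient is [Tl⁺(aq)]^2 / [Sn²⁺(aq)] = 4.31; by Nernst, E = +0.18 − (0.0542/2)(0.635) = +0.1628 V.
Finally ΔG = −nFE = −(2)(96485 C/mol)(+0.1628 V) = −31.4 kJ/mol.

−31.4 kJ/mol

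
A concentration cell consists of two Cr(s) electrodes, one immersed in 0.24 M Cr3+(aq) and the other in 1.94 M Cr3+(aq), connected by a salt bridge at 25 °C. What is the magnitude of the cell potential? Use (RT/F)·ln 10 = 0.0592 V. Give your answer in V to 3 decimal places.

0.018 V

For a concentration cell E°cell = 0, since both electrodes use the same couple.
The compartment with the higher Cr3+(aq) concentration (1.94 M) acts as the cathode; ions are reduced there and produced at the dilute (0.24 M) anode.
With n = 3, Ecell = −(0.0592/3)·log([dilute]/[conc]) = −(0.0592/3)·log(0.24/1.94) = +0.018 V.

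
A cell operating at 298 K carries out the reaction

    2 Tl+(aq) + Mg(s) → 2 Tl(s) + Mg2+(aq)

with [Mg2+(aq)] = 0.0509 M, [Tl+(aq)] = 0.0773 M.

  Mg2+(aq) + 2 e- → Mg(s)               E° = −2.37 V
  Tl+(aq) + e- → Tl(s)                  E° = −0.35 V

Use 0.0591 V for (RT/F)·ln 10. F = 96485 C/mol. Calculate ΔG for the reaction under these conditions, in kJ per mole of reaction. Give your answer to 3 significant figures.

The standard cell potential is −0.35 − (−2.37) = +2.02 V, with n = 2 electrons in the balanced equation.
Q = [Mg2+(aq)] / [Tl+(aq)]^2 = 8.52, so log Q = 0.930 and E = +2.02 − (0.0591/2)(0.930) = +1.9925 V.
Finally ΔG = −nFE = −(2)(96485 C/mol)(+1.9925 V) = −384 kJ/mol.

−384 kJ/mol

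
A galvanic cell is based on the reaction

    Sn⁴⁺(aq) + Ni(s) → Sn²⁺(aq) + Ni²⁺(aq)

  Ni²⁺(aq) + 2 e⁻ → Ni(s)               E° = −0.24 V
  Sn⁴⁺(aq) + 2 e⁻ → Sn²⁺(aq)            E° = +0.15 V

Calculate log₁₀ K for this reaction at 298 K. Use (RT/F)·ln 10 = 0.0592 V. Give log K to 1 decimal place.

log K = 13.2

The Sn⁴⁺/Sn²⁺ couple is reduced (cathode); E°cell = +0.15 − (−0.24) = +0.39 V with n = 2.
At equilibrium E = 0, so log K = nE°cell / 0.0592 = (2)(+0.39) / 0.0592 = 13.2.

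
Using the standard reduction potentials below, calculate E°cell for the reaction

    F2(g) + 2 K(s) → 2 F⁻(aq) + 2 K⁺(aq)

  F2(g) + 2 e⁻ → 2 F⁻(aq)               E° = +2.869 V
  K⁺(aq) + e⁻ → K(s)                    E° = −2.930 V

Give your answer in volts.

F2(g) gains electrons, so the F₂/F⁻ couple is the cathode; the K⁺/K couple is the anode.
E°cell = E°(cathode) − E°(anode) = +2.869 − (−2.930) = +5.799 V.
The positive value indicates the reaction is spontaneous as written.

+5.799 V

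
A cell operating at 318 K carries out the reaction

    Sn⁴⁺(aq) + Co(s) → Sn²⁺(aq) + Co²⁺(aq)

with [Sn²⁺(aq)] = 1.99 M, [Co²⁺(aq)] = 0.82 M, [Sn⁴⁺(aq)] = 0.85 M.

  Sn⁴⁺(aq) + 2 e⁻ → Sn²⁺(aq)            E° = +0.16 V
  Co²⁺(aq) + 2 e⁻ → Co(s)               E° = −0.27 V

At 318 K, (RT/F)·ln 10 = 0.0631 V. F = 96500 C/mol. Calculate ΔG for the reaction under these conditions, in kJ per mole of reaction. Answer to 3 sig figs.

E°cell = +0.16 − (−0.27) = +0.43 V; the balanced reaction transfers n = 2 electrons.
The reaction quotient is ([Sn²⁺(aq)]·[Co²⁺(aq)]) / [Sn⁴⁺(aq)] = 1.92; by Nernst, E = +0.43 − (0.0631/2)(0.283) = +0.4211 V.
ΔG = −nFE = −(2)(96500)(+0.4211) J/mol = −81.3 kJ/mol.

−81.3 kJ/mol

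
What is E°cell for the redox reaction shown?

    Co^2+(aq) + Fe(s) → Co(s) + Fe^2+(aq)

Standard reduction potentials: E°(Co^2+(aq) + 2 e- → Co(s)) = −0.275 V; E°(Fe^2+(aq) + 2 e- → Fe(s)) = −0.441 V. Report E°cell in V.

In the reaction as written, Co^2+(aq) is reduced (cathode) and Fe^2+(aq) is produced by oxidation at the anode.
E°cell = E°(cathode) − E°(anode) = −0.275 − (−0.441) = +0.166 V.

+0.166 V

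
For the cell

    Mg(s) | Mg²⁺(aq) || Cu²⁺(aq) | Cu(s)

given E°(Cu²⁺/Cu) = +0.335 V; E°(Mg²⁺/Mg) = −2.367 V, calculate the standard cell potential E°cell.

By convention the left-hand electrode in cell notation is the anode (oxidation) and the right-hand electrode is the cathode (reduction).
E°cell = E°(right) − E°(left) = +0.335 − (−2.367) = +2.702 V.

+2.702 V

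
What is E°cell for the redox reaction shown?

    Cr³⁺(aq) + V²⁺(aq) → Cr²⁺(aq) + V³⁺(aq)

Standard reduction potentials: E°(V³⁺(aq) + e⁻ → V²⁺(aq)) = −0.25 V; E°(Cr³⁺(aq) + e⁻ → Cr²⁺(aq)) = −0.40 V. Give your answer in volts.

−0.15 V

In the reaction as written, Cr³⁺(aq) is reduced (cathode) and V³⁺(aq) is produced by oxidation at the anode.
E°cell = E°(cathode) − E°(anode) = −0.40 − (−0.25) = −0.15 V.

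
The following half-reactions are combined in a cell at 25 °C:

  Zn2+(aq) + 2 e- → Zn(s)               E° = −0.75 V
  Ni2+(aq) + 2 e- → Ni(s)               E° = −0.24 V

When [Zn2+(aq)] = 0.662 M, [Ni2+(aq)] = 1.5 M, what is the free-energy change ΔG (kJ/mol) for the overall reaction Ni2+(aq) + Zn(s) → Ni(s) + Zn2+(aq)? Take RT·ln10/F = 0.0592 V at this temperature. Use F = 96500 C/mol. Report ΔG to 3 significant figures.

The standard cell potential is −0.24 − (−0.75) = +0.51 V, with n = 2 electrons in the balanced equation.
The reaction quotient is [Zn2+(aq)] / [Ni2+(aq)] = 0.441; by Nernst, E = +0.51 − (0.0592/2)(−0.355) = +0.5205 V.
ΔG = −nFE = −(2)(96500)(+0.5205) J/mol = −100 kJ/mol.

−100 kJ/mol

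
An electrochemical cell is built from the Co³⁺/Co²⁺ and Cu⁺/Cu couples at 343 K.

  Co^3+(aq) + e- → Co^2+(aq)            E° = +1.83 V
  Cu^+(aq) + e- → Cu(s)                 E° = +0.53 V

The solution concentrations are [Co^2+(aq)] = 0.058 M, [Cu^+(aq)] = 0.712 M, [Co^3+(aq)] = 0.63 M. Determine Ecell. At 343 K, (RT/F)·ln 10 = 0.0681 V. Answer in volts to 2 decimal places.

+1.38 V

Co³⁺/Co²⁺ is reduced (cathode, E° = +1.83 V) and Cu⁺/Cu is oxidized (anode).
E°cell = +1.83 − (+0.53) = +1.30 V, with n = 1 electron transferred.
The balanced reaction is Co^3+(aq) + Cu(s) → Co^2+(aq) + Cu^+(aq), so Q = ([Co^2+(aq)]·[Cu^+(aq)]) / [Co^3+(aq)] = 0.0655 and log Q = −1.183.
E = E° − (0.0681/n)·log Q = +1.30 − (0.0681/1)(−1.183) = +1.38 V.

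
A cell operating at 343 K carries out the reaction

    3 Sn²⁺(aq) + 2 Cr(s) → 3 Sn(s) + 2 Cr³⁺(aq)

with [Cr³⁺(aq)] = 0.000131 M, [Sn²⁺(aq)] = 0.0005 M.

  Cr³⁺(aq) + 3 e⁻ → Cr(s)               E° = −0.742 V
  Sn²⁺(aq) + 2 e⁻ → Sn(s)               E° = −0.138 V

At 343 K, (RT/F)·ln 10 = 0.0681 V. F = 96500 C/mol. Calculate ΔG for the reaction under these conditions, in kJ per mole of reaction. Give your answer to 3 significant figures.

−336 kJ/mol

The standard cell potential is −0.138 − (−0.742) = +0.604 V, with n = 6 electrons in the balanced equation.
Q = [Cr³⁺(aq)]^2 / [Sn²⁺(aq)]^3 = 137, so log Q = 2.138 and E = +0.604 − (0.0681/6)(2.138) = +0.5797 V.
Finally ΔG = −nFE = −(6)(96500 C/mol)(+0.5797 V) = −336 kJ/mol.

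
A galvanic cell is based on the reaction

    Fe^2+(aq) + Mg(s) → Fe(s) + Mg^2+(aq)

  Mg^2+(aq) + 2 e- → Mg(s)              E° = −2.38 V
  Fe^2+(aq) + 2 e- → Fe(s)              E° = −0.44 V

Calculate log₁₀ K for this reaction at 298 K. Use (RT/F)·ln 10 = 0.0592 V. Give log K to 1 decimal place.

log K = 65.5

The Fe²⁺/Fe couple is reduced (cathode); E°cell = −0.44 − (−2.38) = +1.94 V with n = 2.
At equilibrium E = 0, so log K = nE°cell / 0.0592 = (2)(+1.94) / 0.0592 = 65.5.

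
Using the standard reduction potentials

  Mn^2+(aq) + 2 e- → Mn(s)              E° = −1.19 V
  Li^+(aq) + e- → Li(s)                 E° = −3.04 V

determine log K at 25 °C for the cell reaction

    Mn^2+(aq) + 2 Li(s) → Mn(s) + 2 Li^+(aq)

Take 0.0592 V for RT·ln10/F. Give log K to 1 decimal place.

The Mn²⁺/Mn couple is reduced (cathode); E°cell = −1.19 − (−3.04) = +1.85 V with n = 2.
At equilibrium E = 0, so log K = nE°cell / 0.0592 = (2)(+1.85) / 0.0592 = 62.5.

log K = 62.5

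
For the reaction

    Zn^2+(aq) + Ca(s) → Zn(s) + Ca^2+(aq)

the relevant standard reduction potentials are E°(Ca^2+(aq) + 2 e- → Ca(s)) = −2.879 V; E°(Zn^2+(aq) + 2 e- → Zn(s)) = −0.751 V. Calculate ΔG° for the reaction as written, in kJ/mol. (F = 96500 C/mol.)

In the reaction as written Zn^2+(aq) is reduced, so the Zn²⁺/Zn couple is the cathode and Ca²⁺/Ca is the anode.
E°cell = −0.751 − (−2.879) = +2.128 V; balancing electrons gives n = 2.
ΔG° = −nFE°cell = −(2)(96500)(+2.128) J/mol = −411 kJ/mol.

−411 kJ/mol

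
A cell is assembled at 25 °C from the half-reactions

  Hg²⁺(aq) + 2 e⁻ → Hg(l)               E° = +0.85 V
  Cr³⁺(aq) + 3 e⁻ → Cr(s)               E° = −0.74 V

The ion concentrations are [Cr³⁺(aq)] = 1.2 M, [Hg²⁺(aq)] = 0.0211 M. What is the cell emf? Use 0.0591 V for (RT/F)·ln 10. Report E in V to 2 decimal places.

The Hg²⁺/Hg couple has the more positive E°, so it is the cathode; Cr³⁺/Cr is the anode.
The standard potential is +0.85 − (−0.74) = +1.59 V and the balanced reaction transfers n = 6 electrons.
Balancing gives 3 Hg²⁺(aq) + 2 Cr(s) → 3 Hg(l) + 2 Cr³⁺(aq); hence Q = [Cr³⁺(aq)]^2 / [Hg²⁺(aq)]^3 = 1.53×10^5 (log Q = 5.186).
E = E° − (0.0591/n)·log Q = +1.59 − (0.0591/6)(5.186) = +1.54 V.

+1.54 V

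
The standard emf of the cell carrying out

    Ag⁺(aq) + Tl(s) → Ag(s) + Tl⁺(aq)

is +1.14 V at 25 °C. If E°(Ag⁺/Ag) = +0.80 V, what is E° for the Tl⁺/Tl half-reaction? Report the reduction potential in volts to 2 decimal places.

−0.34 V

In the reaction as written the Ag⁺/Ag couple is reduced (cathode) and Tl⁺/Tl is oxidized (anode), so E°cell = E°(Ag⁺/Ag) − E°(Tl⁺/Tl).
E°(Tl⁺/Tl) = E°(cathode) − E°cell = +0.80 − (+1.14) = −0.34 V.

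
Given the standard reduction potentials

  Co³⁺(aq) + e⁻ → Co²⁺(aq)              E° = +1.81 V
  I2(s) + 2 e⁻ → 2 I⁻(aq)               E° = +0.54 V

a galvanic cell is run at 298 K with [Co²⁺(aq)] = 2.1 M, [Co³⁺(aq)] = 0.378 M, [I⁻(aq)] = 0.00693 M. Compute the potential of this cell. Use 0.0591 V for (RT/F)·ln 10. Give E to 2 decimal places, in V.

+1.10 V

The Co³⁺/Co²⁺ couple has the more positive E°, so it is the cathode; I₂/I⁻ is the anode.
The standard potential is +1.81 − (+0.54) = +1.27 V and the balanced reaction transfers n = 2 electrons.
For the overall reaction 2 Co³⁺(aq) + 2 I⁻(aq) → 2 Co²⁺(aq) + I2(s), Q = [Co²⁺(aq)]^2 / ([Co³⁺(aq)]^2·[I⁻(aq)]^2) = 6.43×10^5, giving log Q = 5.808.
E = E° − (0.0591/n)·log Q = +1.27 − (0.0591/2)(5.808) = +1.10 V.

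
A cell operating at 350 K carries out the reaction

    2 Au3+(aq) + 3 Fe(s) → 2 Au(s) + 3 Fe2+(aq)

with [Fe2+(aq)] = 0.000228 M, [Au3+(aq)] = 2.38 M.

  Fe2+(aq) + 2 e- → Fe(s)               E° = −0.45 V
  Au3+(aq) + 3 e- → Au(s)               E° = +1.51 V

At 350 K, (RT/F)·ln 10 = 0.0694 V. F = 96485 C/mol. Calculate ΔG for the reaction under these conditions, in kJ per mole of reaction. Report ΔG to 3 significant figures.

−1210 kJ/mol

With Au³⁺/Au reduced at the cathode, E°cell = +1.51 − (−0.45) = +1.96 V and n = 6.
The reaction quotient is [Fe2+(aq)]^3 / [Au3+(aq)]^2 = 2.09×10^−12; by Nernst, E = +1.96 − (0.0694/6)(−11.679) = +2.0951 V.
ΔG = −nFE = −(6)(96485)(+2.0951) J/mol = −1210 kJ/mol.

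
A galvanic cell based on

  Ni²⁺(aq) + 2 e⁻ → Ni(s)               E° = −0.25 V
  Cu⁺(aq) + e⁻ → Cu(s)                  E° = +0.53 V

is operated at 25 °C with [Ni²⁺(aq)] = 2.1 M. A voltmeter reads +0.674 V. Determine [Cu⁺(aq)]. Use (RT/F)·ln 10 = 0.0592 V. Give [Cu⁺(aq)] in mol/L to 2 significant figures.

The Cu⁺/Cu couple has the larger reduction potential, so it is the cathode: E°cell = +0.53 − (−0.25) = +0.78 V and n = 2.
Since E = E° − (0.0592/n)·log Q, log Q = n(E° − E)/0.0592 = 3.581.
For 2 Cu⁺(aq) + Ni(s) → 2 Cu(s) + Ni²⁺(aq), the reaction quotient is Q = [Ni²⁺(aq)] / [Cu⁺(aq)]^2.
Solving for the unknown gives log [Cu⁺(aq)] = −1.629, so [Cu⁺(aq)] ≈ 0.023 M.

0.023 M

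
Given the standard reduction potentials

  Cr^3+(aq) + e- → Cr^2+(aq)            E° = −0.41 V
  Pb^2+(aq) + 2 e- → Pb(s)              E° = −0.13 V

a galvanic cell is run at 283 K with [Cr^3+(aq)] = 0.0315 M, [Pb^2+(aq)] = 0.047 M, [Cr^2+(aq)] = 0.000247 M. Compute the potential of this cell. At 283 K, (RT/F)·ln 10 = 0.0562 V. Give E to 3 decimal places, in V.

Pb²⁺/Pb is reduced (cathode, E° = −0.13 V) and Cr³⁺/Cr²⁺ is oxidized (anode).
E°cell = −0.13 − (−0.41) = +0.28 V, with n = 2 electrons transferred.
For the overall reaction Pb^2+(aq) + 2 Cr^2+(aq) → Pb(s) + 2 Cr^3+(aq), Q = [Cr^3+(aq)]^2 / ([Pb^2+(aq)]·[Cr^2+(aq)]^2) = 3.46×10^5, giving log Q = 5.539.
By the Nernst equation, E = +0.28 − (0.0562/2)·(5.539) = +0.124 V.

+0.124 V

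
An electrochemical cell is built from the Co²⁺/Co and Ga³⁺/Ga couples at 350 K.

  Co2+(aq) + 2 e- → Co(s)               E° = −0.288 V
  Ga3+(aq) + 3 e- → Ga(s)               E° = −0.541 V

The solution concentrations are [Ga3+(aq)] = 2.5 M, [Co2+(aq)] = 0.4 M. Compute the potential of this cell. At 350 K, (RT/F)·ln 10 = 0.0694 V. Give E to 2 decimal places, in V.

+0.23 V

Co²⁺/Co is reduced (cathode, E° = −0.288 V) and Ga³⁺/Ga is oxidized (anode).
The standard potential is −0.288 − (−0.541) = +0.253 V and the balanced reaction transfers n = 6 electrons.
For the overall reaction 3 Co2+(aq) + 2 Ga(s) → 3 Co(s) + 2 Ga3+(aq), Q = [Ga3+(aq)]^2 / [Co2+(aq)]^3 = 97.7, giving log Q = 1.990.
Applying E = E° − (RT ln10/nF)·log Q gives +0.253 − (0.0694/6)(1.990) = +0.23 V.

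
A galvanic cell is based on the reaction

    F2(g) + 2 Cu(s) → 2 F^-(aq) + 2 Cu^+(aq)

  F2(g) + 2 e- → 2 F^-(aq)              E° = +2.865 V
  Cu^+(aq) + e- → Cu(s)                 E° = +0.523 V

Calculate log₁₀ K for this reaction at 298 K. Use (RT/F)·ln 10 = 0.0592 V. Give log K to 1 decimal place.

The F₂/F⁻ couple is reduced (cathode); E°cell = +2.865 − (+0.523) = +2.342 V with n = 2.
At equilibrium E = 0, so log K = nE°cell / 0.0592 = (2)(+2.342) / 0.0592 = 79.1.

log K = 79.1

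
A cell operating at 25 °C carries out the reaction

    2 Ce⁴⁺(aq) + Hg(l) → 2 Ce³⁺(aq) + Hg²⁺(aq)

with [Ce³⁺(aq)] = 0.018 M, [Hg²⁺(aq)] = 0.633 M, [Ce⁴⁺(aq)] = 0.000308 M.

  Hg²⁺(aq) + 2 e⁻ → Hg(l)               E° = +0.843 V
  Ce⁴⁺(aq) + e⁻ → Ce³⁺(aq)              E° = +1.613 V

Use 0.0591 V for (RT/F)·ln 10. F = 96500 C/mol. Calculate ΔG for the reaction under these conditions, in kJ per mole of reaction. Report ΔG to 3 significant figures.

−130 kJ/mol

E°cell = +1.613 − (+0.843) = +0.770 V; the balanced reaction transfers n = 2 electrons.
The reaction quotient is ([Ce³⁺(aq)]^2·[Hg²⁺(aq)]) / [Ce⁴⁺(aq)]^2 = 2.16×10^3; by Nernst, E = +0.770 − (0.0591/2)(3.335) = +0.6715 V.
Then ΔG = −nFE = −2 × 96500 × +0.6715 J/mol = −130 kJ/mol.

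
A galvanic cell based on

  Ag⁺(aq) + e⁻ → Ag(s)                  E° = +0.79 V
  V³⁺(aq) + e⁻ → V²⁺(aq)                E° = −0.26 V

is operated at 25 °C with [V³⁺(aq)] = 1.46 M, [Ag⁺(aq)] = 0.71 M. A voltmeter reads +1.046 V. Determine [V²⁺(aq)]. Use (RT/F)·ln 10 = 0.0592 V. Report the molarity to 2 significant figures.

With Ag⁺/Ag at the cathode and V³⁺/V²⁺ at the anode, E°cell = +0.79 − (−0.26) = +1.05 V (n = 1).
From the Nernst equation, log Q = n(E° − E)/0.0592 = 1·(+1.05 − (+1.046))/0.0592 = 0.068.
Balancing electrons gives Ag⁺(aq) + V²⁺(aq) → Ag(s) + V³⁺(aq); thus Q = [V³⁺(aq)] / ([Ag⁺(aq)]·[V²⁺(aq)]).
Isolating [V²⁺(aq)] in Q = 10^{0.068} yields log [V²⁺(aq)] = 0.245, i.e. 1.8 M.

1.8 M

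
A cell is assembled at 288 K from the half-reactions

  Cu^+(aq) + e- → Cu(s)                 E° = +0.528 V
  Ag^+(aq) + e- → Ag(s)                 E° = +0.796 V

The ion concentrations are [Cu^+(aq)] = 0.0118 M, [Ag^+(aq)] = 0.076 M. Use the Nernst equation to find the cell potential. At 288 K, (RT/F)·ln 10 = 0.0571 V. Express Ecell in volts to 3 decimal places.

+0.314 V

Ag⁺/Ag is reduced (cathode, E° = +0.796 V) and Cu⁺/Cu is oxidized (anode).
E°cell = +0.796 − (+0.528) = +0.268 V, with n = 1 electron transferred.
The balanced reaction is Ag^+(aq) + Cu(s) → Ag(s) + Cu^+(aq), so Q = [Cu^+(aq)] / [Ag^+(aq)] = 0.155 and log Q = −0.809.
By the Nernst equation, E = +0.268 − (0.0571/1)·(−0.809) = +0.314 V.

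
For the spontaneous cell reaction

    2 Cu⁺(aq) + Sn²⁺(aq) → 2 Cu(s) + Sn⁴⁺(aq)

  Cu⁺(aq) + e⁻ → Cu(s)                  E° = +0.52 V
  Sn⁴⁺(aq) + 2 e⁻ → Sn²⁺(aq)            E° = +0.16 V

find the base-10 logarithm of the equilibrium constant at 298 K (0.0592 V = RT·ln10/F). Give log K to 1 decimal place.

The Cu⁺/Cu couple is reduced (cathode); E°cell = +0.52 − (+0.16) = +0.36 V with n = 2.
At equilibrium E = 0, so log K = nE°cell / 0.0592 = (2)(+0.36) / 0.0592 = 12.2.

log K = 12.2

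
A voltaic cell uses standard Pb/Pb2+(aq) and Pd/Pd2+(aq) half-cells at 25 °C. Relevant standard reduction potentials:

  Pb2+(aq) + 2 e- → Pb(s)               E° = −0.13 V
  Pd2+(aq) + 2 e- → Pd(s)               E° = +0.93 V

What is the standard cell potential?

The Pd²⁺/Pd couple has the higher E°, so Pd ion is reduced (cathode) and Pb is oxidized (anode).
E°cell = E°(cathode) − E°(anode) = +0.93 − (−0.13) = +1.06 V.

+1.06 V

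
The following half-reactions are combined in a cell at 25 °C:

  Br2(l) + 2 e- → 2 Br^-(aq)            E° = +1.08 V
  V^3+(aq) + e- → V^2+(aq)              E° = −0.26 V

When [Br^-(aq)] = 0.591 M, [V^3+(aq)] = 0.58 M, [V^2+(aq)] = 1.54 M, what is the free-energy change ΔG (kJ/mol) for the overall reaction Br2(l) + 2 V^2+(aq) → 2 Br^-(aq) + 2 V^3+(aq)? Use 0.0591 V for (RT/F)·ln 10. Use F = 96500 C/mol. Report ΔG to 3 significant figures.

−266 kJ/mol

With Br₂/Br⁻ reduced at the cathode, E°cell = +1.08 − (−0.26) = +1.34 V and n = 2.
Here Q = ([Br^-(aq)]^2·[V^3+(aq)]^2) / [V^2+(aq)]^2 = 0.0495 (log Q = −1.305), giving E = +1.34 − (0.0591/2)·(−1.305) = +1.3786 V.
Then ΔG = −nFE = −2 × 96500 × +1.3786 J/mol = −266 kJ/mol.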